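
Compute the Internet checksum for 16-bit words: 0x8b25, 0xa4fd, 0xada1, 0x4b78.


Sum all words (with carry folding):
+ 0x8b25 = 0x8b25
+ 0xa4fd = 0x3023
+ 0xada1 = 0xddc4
+ 0x4b78 = 0x293d
One's complement: ~0x293d
Checksum = 0xd6c2


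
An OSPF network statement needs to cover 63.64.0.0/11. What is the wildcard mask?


Subnet mask: 255.224.0.0
Wildcard = 255.255.255.255 - subnet mask
255 - 255 = 0
255 - 224 = 31
255 - 0 = 255
255 - 0 = 255
Wildcard: 0.31.255.255


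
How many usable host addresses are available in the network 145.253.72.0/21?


Host bits = 32 - 21 = 11
Total addresses = 2^11 = 2048
Usable = total - 2 (network and broadcast)
Usable hosts: 2046


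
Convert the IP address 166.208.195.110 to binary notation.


166 = 10100110
208 = 11010000
195 = 11000011
110 = 01101110
Binary: 10100110.11010000.11000011.01101110


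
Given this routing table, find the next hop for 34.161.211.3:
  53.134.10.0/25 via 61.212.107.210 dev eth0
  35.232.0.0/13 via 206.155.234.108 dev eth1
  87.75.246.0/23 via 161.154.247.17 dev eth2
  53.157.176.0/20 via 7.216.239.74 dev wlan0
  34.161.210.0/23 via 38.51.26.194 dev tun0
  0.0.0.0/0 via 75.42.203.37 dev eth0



Longest prefix match for 34.161.211.3:
  /25 53.134.10.0: no
  /13 35.232.0.0: no
  /23 87.75.246.0: no
  /20 53.157.176.0: no
  /23 34.161.210.0: MATCH
  /0 0.0.0.0: MATCH
Selected: next-hop 38.51.26.194 via tun0 (matched /23)


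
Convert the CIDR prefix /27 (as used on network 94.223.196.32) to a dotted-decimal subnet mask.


/27 means 27 network bits, 5 host bits
Binary: 11111111111111111111111111100000
Mask: 255.255.255.224


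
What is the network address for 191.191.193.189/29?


IP:   10111111.10111111.11000001.10111101
Mask: 11111111.11111111.11111111.11111000
AND operation:
Net:  10111111.10111111.11000001.10111000
Network: 191.191.193.184/29


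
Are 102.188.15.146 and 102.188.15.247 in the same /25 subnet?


Mask: 255.255.255.128
102.188.15.146 AND mask = 102.188.15.128
102.188.15.247 AND mask = 102.188.15.128
Yes, same subnet (102.188.15.128)


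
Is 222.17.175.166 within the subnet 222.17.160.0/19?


Subnet network: 222.17.160.0
Test IP AND mask: 222.17.160.0
Yes, 222.17.175.166 is in 222.17.160.0/19


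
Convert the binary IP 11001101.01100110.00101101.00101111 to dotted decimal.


11001101 = 205
01100110 = 102
00101101 = 45
00101111 = 47
IP: 205.102.45.47


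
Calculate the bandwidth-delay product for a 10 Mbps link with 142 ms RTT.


BDP = bandwidth * RTT
= 10 Mbps * 142 ms
= 10 * 1e6 * 142 / 1000 bits
= 1420000 bits
= 177500 bytes
= 173.3398 KB
BDP = 1420000 bits (177500 bytes)


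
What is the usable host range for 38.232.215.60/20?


Network: 38.232.208.0
Broadcast: 38.232.223.255
First usable = network + 1
Last usable = broadcast - 1
Range: 38.232.208.1 to 38.232.223.254


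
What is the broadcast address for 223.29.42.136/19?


Network: 223.29.32.0/19
Host bits = 13
Set all host bits to 1:
Broadcast: 223.29.63.255


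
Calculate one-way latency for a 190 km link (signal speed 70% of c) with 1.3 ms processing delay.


Speed = 0.7 * 3e5 km/s = 210000 km/s
Propagation delay = 190 / 210000 = 0.0009 s = 0.9048 ms
Processing delay = 1.3 ms
Total one-way latency = 2.2048 ms


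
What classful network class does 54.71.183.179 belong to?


First octet: 54
Binary: 00110110
0xxxxxxx -> Class A (1-126)
Class A, default mask 255.0.0.0 (/8)


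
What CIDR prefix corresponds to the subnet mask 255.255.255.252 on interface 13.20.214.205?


Binary: 11111111.11111111.11111111.11111100
Count leading 1s
Prefix: /30


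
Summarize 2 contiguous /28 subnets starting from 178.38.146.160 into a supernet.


Original prefix: /28
Number of subnets: 2 = 2^1
New prefix = 28 - 1 = 27
Supernet: 178.38.146.160/27


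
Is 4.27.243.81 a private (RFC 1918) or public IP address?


RFC 1918 private ranges:
  10.0.0.0/8 (10.0.0.0 - 10.255.255.255)
  172.16.0.0/12 (172.16.0.0 - 172.31.255.255)
  192.168.0.0/16 (192.168.0.0 - 192.168.255.255)
Public (not in any RFC 1918 range)


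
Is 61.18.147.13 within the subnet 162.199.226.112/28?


Subnet network: 162.199.226.112
Test IP AND mask: 61.18.147.0
No, 61.18.147.13 is not in 162.199.226.112/28


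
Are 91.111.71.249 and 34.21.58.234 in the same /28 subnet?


Mask: 255.255.255.240
91.111.71.249 AND mask = 91.111.71.240
34.21.58.234 AND mask = 34.21.58.224
No, different subnets (91.111.71.240 vs 34.21.58.224)


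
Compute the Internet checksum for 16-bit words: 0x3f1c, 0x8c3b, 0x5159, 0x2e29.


Sum all words (with carry folding):
+ 0x3f1c = 0x3f1c
+ 0x8c3b = 0xcb57
+ 0x5159 = 0x1cb1
+ 0x2e29 = 0x4ada
One's complement: ~0x4ada
Checksum = 0xb525


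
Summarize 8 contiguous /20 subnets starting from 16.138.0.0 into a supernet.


Original prefix: /20
Number of subnets: 8 = 2^3
New prefix = 20 - 3 = 17
Supernet: 16.138.0.0/17


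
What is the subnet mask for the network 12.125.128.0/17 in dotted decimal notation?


/17 means 17 network bits, 15 host bits
Binary: 11111111111111111000000000000000
Mask: 255.255.128.0


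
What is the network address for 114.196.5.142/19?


IP:   01110010.11000100.00000101.10001110
Mask: 11111111.11111111.11100000.00000000
AND operation:
Net:  01110010.11000100.00000000.00000000
Network: 114.196.0.0/19


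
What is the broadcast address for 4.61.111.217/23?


Network: 4.61.110.0/23
Host bits = 9
Set all host bits to 1:
Broadcast: 4.61.111.255


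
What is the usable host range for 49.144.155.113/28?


Network: 49.144.155.112
Broadcast: 49.144.155.127
First usable = network + 1
Last usable = broadcast - 1
Range: 49.144.155.113 to 49.144.155.126


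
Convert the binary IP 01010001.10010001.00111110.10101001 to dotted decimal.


01010001 = 81
10010001 = 145
00111110 = 62
10101001 = 169
IP: 81.145.62.169


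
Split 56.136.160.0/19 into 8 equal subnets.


New prefix = 19 + 3 = 22
Each subnet has 1024 addresses
  56.136.160.0/22
  56.136.164.0/22
  56.136.168.0/22
  56.136.172.0/22
  56.136.176.0/22
  56.136.180.0/22
  56.136.184.0/22
  56.136.188.0/22
Subnets: 56.136.160.0/22, 56.136.164.0/22, 56.136.168.0/22, 56.136.172.0/22, 56.136.176.0/22, 56.136.180.0/22, 56.136.184.0/22, 56.136.188.0/22


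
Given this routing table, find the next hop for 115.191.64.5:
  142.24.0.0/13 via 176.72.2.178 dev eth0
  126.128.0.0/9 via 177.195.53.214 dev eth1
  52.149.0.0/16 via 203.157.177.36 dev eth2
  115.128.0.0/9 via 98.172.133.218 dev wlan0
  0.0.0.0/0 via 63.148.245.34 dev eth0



Longest prefix match for 115.191.64.5:
  /13 142.24.0.0: no
  /9 126.128.0.0: no
  /16 52.149.0.0: no
  /9 115.128.0.0: MATCH
  /0 0.0.0.0: MATCH
Selected: next-hop 98.172.133.218 via wlan0 (matched /9)


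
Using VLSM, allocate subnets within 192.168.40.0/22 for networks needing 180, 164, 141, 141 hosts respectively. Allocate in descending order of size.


180 hosts -> /24 (254 usable): 192.168.40.0/24
164 hosts -> /24 (254 usable): 192.168.41.0/24
141 hosts -> /24 (254 usable): 192.168.42.0/24
141 hosts -> /24 (254 usable): 192.168.43.0/24
Allocation: 192.168.40.0/24 (180 hosts, 254 usable); 192.168.41.0/24 (164 hosts, 254 usable); 192.168.42.0/24 (141 hosts, 254 usable); 192.168.43.0/24 (141 hosts, 254 usable)


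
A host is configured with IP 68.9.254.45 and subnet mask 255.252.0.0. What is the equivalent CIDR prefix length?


Binary: 11111111.11111100.00000000.00000000
Count leading 1s
Prefix: /14


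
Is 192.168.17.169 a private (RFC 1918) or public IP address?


RFC 1918 private ranges:
  10.0.0.0/8 (10.0.0.0 - 10.255.255.255)
  172.16.0.0/12 (172.16.0.0 - 172.31.255.255)
  192.168.0.0/16 (192.168.0.0 - 192.168.255.255)
Private (in 192.168.0.0/16)


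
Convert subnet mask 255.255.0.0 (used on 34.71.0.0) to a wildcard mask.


Subnet mask: 255.255.0.0
Wildcard = 255.255.255.255 - subnet mask
255 - 255 = 0
255 - 255 = 0
255 - 0 = 255
255 - 0 = 255
Wildcard: 0.0.255.255


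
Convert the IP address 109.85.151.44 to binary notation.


109 = 01101101
85 = 01010101
151 = 10010111
44 = 00101100
Binary: 01101101.01010101.10010111.00101100


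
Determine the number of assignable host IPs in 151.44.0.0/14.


Host bits = 32 - 14 = 18
Total addresses = 2^18 = 262144
Usable = total - 2 (network and broadcast)
Usable hosts: 262142


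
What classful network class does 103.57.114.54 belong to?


First octet: 103
Binary: 01100111
0xxxxxxx -> Class A (1-126)
Class A, default mask 255.0.0.0 (/8)


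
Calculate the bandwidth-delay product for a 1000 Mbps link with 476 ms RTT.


BDP = bandwidth * RTT
= 1000 Mbps * 476 ms
= 1000 * 1e6 * 476 / 1000 bits
= 476000000 bits
= 59500000 bytes
= 58105.4688 KB
BDP = 476000000 bits (59500000 bytes)


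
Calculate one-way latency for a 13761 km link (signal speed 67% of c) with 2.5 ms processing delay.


Speed = 0.67 * 3e5 km/s = 201000 km/s
Propagation delay = 13761 / 201000 = 0.0685 s = 68.4627 ms
Processing delay = 2.5 ms
Total one-way latency = 70.9627 ms


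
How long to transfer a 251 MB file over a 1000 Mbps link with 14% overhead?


Effective throughput = 1000 * (1 - 14/100) = 860 Mbps
File size in Mb = 251 * 8 = 2008 Mb
Time = 2008 / 860
Time = 2.3349 seconds


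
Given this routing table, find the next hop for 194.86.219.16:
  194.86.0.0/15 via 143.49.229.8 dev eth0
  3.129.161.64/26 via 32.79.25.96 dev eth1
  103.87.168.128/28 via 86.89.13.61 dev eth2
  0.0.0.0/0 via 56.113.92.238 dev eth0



Longest prefix match for 194.86.219.16:
  /15 194.86.0.0: MATCH
  /26 3.129.161.64: no
  /28 103.87.168.128: no
  /0 0.0.0.0: MATCH
Selected: next-hop 143.49.229.8 via eth0 (matched /15)


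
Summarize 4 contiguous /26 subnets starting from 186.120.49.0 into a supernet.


Original prefix: /26
Number of subnets: 4 = 2^2
New prefix = 26 - 2 = 24
Supernet: 186.120.49.0/24


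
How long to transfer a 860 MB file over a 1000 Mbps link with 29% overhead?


Effective throughput = 1000 * (1 - 29/100) = 710 Mbps
File size in Mb = 860 * 8 = 6880 Mb
Time = 6880 / 710
Time = 9.6901 seconds


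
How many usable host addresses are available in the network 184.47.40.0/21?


Host bits = 32 - 21 = 11
Total addresses = 2^11 = 2048
Usable = total - 2 (network and broadcast)
Usable hosts: 2046


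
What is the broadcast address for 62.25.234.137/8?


Network: 62.0.0.0/8
Host bits = 24
Set all host bits to 1:
Broadcast: 62.255.255.255


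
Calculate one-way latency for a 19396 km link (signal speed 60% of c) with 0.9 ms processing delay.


Speed = 0.6 * 3e5 km/s = 180000 km/s
Propagation delay = 19396 / 180000 = 0.1078 s = 107.7556 ms
Processing delay = 0.9 ms
Total one-way latency = 108.6556 ms


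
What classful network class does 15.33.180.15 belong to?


First octet: 15
Binary: 00001111
0xxxxxxx -> Class A (1-126)
Class A, default mask 255.0.0.0 (/8)


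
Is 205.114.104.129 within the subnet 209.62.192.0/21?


Subnet network: 209.62.192.0
Test IP AND mask: 205.114.104.0
No, 205.114.104.129 is not in 209.62.192.0/21


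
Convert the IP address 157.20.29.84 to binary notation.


157 = 10011101
20 = 00010100
29 = 00011101
84 = 01010100
Binary: 10011101.00010100.00011101.01010100


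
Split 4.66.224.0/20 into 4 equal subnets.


New prefix = 20 + 2 = 22
Each subnet has 1024 addresses
  4.66.224.0/22
  4.66.228.0/22
  4.66.232.0/22
  4.66.236.0/22
Subnets: 4.66.224.0/22, 4.66.228.0/22, 4.66.232.0/22, 4.66.236.0/22


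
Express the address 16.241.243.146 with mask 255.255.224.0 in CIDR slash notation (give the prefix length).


Binary: 11111111.11111111.11100000.00000000
Count leading 1s
Prefix: /19


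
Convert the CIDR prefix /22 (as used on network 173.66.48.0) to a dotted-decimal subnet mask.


/22 means 22 network bits, 10 host bits
Binary: 11111111111111111111110000000000
Mask: 255.255.252.0


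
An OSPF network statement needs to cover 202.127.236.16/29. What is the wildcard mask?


Subnet mask: 255.255.255.248
Wildcard = 255.255.255.255 - subnet mask
255 - 255 = 0
255 - 255 = 0
255 - 255 = 0
255 - 248 = 7
Wildcard: 0.0.0.7


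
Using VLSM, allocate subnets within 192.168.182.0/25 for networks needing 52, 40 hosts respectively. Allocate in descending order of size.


52 hosts -> /26 (62 usable): 192.168.182.0/26
40 hosts -> /26 (62 usable): 192.168.182.64/26
Allocation: 192.168.182.0/26 (52 hosts, 62 usable); 192.168.182.64/26 (40 hosts, 62 usable)


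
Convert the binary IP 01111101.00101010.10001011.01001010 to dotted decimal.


01111101 = 125
00101010 = 42
10001011 = 139
01001010 = 74
IP: 125.42.139.74


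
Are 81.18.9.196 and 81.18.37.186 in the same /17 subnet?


Mask: 255.255.128.0
81.18.9.196 AND mask = 81.18.0.0
81.18.37.186 AND mask = 81.18.0.0
Yes, same subnet (81.18.0.0)


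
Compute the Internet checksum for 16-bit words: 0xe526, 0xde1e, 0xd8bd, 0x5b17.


Sum all words (with carry folding):
+ 0xe526 = 0xe526
+ 0xde1e = 0xc345
+ 0xd8bd = 0x9c03
+ 0x5b17 = 0xf71a
One's complement: ~0xf71a
Checksum = 0x08e5


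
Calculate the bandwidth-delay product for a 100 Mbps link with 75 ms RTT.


BDP = bandwidth * RTT
= 100 Mbps * 75 ms
= 100 * 1e6 * 75 / 1000 bits
= 7500000 bits
= 937500 bytes
= 915.5273 KB
BDP = 7500000 bits (937500 bytes)


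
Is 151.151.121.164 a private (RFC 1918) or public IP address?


RFC 1918 private ranges:
  10.0.0.0/8 (10.0.0.0 - 10.255.255.255)
  172.16.0.0/12 (172.16.0.0 - 172.31.255.255)
  192.168.0.0/16 (192.168.0.0 - 192.168.255.255)
Public (not in any RFC 1918 range)


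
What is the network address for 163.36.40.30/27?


IP:   10100011.00100100.00101000.00011110
Mask: 11111111.11111111.11111111.11100000
AND operation:
Net:  10100011.00100100.00101000.00000000
Network: 163.36.40.0/27


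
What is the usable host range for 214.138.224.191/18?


Network: 214.138.192.0
Broadcast: 214.138.255.255
First usable = network + 1
Last usable = broadcast - 1
Range: 214.138.192.1 to 214.138.255.254


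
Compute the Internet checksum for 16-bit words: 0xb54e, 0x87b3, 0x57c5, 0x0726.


Sum all words (with carry folding):
+ 0xb54e = 0xb54e
+ 0x87b3 = 0x3d02
+ 0x57c5 = 0x94c7
+ 0x0726 = 0x9bed
One's complement: ~0x9bed
Checksum = 0x6412


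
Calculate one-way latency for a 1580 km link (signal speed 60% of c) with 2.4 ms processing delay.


Speed = 0.6 * 3e5 km/s = 180000 km/s
Propagation delay = 1580 / 180000 = 0.0088 s = 8.7778 ms
Processing delay = 2.4 ms
Total one-way latency = 11.1778 ms


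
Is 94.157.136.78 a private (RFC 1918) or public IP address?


RFC 1918 private ranges:
  10.0.0.0/8 (10.0.0.0 - 10.255.255.255)
  172.16.0.0/12 (172.16.0.0 - 172.31.255.255)
  192.168.0.0/16 (192.168.0.0 - 192.168.255.255)
Public (not in any RFC 1918 range)


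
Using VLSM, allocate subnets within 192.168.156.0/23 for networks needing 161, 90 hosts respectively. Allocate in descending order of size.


161 hosts -> /24 (254 usable): 192.168.156.0/24
90 hosts -> /25 (126 usable): 192.168.157.0/25
Allocation: 192.168.156.0/24 (161 hosts, 254 usable); 192.168.157.0/25 (90 hosts, 126 usable)


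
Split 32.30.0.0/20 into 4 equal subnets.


New prefix = 20 + 2 = 22
Each subnet has 1024 addresses
  32.30.0.0/22
  32.30.4.0/22
  32.30.8.0/22
  32.30.12.0/22
Subnets: 32.30.0.0/22, 32.30.4.0/22, 32.30.8.0/22, 32.30.12.0/22


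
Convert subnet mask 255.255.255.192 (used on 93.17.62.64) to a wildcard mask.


Subnet mask: 255.255.255.192
Wildcard = 255.255.255.255 - subnet mask
255 - 255 = 0
255 - 255 = 0
255 - 255 = 0
255 - 192 = 63
Wildcard: 0.0.0.63


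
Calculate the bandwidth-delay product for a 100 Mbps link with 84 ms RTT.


BDP = bandwidth * RTT
= 100 Mbps * 84 ms
= 100 * 1e6 * 84 / 1000 bits
= 8400000 bits
= 1050000 bytes
= 1025.3906 KB
BDP = 8400000 bits (1050000 bytes)


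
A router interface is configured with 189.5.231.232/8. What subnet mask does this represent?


/8 means 8 network bits, 24 host bits
Binary: 11111111000000000000000000000000
Mask: 255.0.0.0


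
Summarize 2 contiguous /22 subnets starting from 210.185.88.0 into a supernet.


Original prefix: /22
Number of subnets: 2 = 2^1
New prefix = 22 - 1 = 21
Supernet: 210.185.88.0/21


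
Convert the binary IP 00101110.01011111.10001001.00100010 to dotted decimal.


00101110 = 46
01011111 = 95
10001001 = 137
00100010 = 34
IP: 46.95.137.34


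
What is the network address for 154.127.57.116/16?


IP:   10011010.01111111.00111001.01110100
Mask: 11111111.11111111.00000000.00000000
AND operation:
Net:  10011010.01111111.00000000.00000000
Network: 154.127.0.0/16


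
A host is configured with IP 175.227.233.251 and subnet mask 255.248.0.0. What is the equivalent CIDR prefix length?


Binary: 11111111.11111000.00000000.00000000
Count leading 1s
Prefix: /13


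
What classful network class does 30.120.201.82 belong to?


First octet: 30
Binary: 00011110
0xxxxxxx -> Class A (1-126)
Class A, default mask 255.0.0.0 (/8)


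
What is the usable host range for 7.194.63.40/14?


Network: 7.192.0.0
Broadcast: 7.195.255.255
First usable = network + 1
Last usable = broadcast - 1
Range: 7.192.0.1 to 7.195.255.254


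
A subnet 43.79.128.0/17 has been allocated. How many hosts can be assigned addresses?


Host bits = 32 - 17 = 15
Total addresses = 2^15 = 32768
Usable = total - 2 (network and broadcast)
Usable hosts: 32766


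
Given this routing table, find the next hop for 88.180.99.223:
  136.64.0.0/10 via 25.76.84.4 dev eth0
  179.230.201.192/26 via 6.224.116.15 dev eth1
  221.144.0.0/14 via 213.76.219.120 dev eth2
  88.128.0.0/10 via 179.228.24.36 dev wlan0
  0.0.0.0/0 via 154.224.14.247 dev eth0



Longest prefix match for 88.180.99.223:
  /10 136.64.0.0: no
  /26 179.230.201.192: no
  /14 221.144.0.0: no
  /10 88.128.0.0: MATCH
  /0 0.0.0.0: MATCH
Selected: next-hop 179.228.24.36 via wlan0 (matched /10)


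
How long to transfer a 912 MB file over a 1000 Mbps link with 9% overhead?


Effective throughput = 1000 * (1 - 9/100) = 910 Mbps
File size in Mb = 912 * 8 = 7296 Mb
Time = 7296 / 910
Time = 8.0176 seconds


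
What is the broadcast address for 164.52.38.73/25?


Network: 164.52.38.0/25
Host bits = 7
Set all host bits to 1:
Broadcast: 164.52.38.127


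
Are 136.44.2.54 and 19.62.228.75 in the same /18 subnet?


Mask: 255.255.192.0
136.44.2.54 AND mask = 136.44.0.0
19.62.228.75 AND mask = 19.62.192.0
No, different subnets (136.44.0.0 vs 19.62.192.0)


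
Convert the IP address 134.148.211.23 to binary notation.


134 = 10000110
148 = 10010100
211 = 11010011
23 = 00010111
Binary: 10000110.10010100.11010011.00010111


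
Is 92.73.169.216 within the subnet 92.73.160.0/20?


Subnet network: 92.73.160.0
Test IP AND mask: 92.73.160.0
Yes, 92.73.169.216 is in 92.73.160.0/20


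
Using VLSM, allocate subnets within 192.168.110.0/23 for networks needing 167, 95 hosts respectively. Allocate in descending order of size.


167 hosts -> /24 (254 usable): 192.168.110.0/24
95 hosts -> /25 (126 usable): 192.168.111.0/25
Allocation: 192.168.110.0/24 (167 hosts, 254 usable); 192.168.111.0/25 (95 hosts, 126 usable)


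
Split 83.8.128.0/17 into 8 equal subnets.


New prefix = 17 + 3 = 20
Each subnet has 4096 addresses
  83.8.128.0/20
  83.8.144.0/20
  83.8.160.0/20
  83.8.176.0/20
  83.8.192.0/20
  83.8.208.0/20
  83.8.224.0/20
  83.8.240.0/20
Subnets: 83.8.128.0/20, 83.8.144.0/20, 83.8.160.0/20, 83.8.176.0/20, 83.8.192.0/20, 83.8.208.0/20, 83.8.224.0/20, 83.8.240.0/20


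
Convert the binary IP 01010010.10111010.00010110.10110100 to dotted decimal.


01010010 = 82
10111010 = 186
00010110 = 22
10110100 = 180
IP: 82.186.22.180


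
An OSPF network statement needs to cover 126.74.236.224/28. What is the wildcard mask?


Subnet mask: 255.255.255.240
Wildcard = 255.255.255.255 - subnet mask
255 - 255 = 0
255 - 255 = 0
255 - 255 = 0
255 - 240 = 15
Wildcard: 0.0.0.15


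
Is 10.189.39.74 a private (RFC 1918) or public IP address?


RFC 1918 private ranges:
  10.0.0.0/8 (10.0.0.0 - 10.255.255.255)
  172.16.0.0/12 (172.16.0.0 - 172.31.255.255)
  192.168.0.0/16 (192.168.0.0 - 192.168.255.255)
Private (in 10.0.0.0/8)


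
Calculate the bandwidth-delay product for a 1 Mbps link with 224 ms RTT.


BDP = bandwidth * RTT
= 1 Mbps * 224 ms
= 1 * 1e6 * 224 / 1000 bits
= 224000 bits
= 28000 bytes
= 27.3438 KB
BDP = 224000 bits (28000 bytes)


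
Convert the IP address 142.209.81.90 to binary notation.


142 = 10001110
209 = 11010001
81 = 01010001
90 = 01011010
Binary: 10001110.11010001.01010001.01011010


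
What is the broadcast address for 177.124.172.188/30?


Network: 177.124.172.188/30
Host bits = 2
Set all host bits to 1:
Broadcast: 177.124.172.191


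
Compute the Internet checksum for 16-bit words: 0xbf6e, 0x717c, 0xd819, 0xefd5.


Sum all words (with carry folding):
+ 0xbf6e = 0xbf6e
+ 0x717c = 0x30eb
+ 0xd819 = 0x0905
+ 0xefd5 = 0xf8da
One's complement: ~0xf8da
Checksum = 0x0725


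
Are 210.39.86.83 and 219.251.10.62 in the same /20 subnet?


Mask: 255.255.240.0
210.39.86.83 AND mask = 210.39.80.0
219.251.10.62 AND mask = 219.251.0.0
No, different subnets (210.39.80.0 vs 219.251.0.0)


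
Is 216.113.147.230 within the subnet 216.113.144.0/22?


Subnet network: 216.113.144.0
Test IP AND mask: 216.113.144.0
Yes, 216.113.147.230 is in 216.113.144.0/22


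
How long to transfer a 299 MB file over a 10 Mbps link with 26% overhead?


Effective throughput = 10 * (1 - 26/100) = 7.4 Mbps
File size in Mb = 299 * 8 = 2392 Mb
Time = 2392 / 7.4
Time = 323.2432 seconds


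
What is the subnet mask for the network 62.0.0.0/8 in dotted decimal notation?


/8 means 8 network bits, 24 host bits
Binary: 11111111000000000000000000000000
Mask: 255.0.0.0


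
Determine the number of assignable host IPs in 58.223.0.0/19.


Host bits = 32 - 19 = 13
Total addresses = 2^13 = 8192
Usable = total - 2 (network and broadcast)
Usable hosts: 8190


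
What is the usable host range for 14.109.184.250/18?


Network: 14.109.128.0
Broadcast: 14.109.191.255
First usable = network + 1
Last usable = broadcast - 1
Range: 14.109.128.1 to 14.109.191.254


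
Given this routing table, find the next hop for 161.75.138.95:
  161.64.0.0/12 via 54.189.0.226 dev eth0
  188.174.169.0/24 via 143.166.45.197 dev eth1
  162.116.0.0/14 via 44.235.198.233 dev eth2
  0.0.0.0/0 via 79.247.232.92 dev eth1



Longest prefix match for 161.75.138.95:
  /12 161.64.0.0: MATCH
  /24 188.174.169.0: no
  /14 162.116.0.0: no
  /0 0.0.0.0: MATCH
Selected: next-hop 54.189.0.226 via eth0 (matched /12)


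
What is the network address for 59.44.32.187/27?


IP:   00111011.00101100.00100000.10111011
Mask: 11111111.11111111.11111111.11100000
AND operation:
Net:  00111011.00101100.00100000.10100000
Network: 59.44.32.160/27


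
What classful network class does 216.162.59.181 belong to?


First octet: 216
Binary: 11011000
110xxxxx -> Class C (192-223)
Class C, default mask 255.255.255.0 (/24)


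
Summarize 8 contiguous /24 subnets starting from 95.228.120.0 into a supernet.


Original prefix: /24
Number of subnets: 8 = 2^3
New prefix = 24 - 3 = 21
Supernet: 95.228.120.0/21


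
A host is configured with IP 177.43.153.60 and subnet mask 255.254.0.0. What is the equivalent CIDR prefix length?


Binary: 11111111.11111110.00000000.00000000
Count leading 1s
Prefix: /15


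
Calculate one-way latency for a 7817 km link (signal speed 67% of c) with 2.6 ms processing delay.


Speed = 0.67 * 3e5 km/s = 201000 km/s
Propagation delay = 7817 / 201000 = 0.0389 s = 38.8905 ms
Processing delay = 2.6 ms
Total one-way latency = 41.4905 ms


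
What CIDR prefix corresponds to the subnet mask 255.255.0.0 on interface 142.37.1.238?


Binary: 11111111.11111111.00000000.00000000
Count leading 1s
Prefix: /16


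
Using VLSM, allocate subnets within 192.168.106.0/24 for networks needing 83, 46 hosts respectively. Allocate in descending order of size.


83 hosts -> /25 (126 usable): 192.168.106.0/25
46 hosts -> /26 (62 usable): 192.168.106.128/26
Allocation: 192.168.106.0/25 (83 hosts, 126 usable); 192.168.106.128/26 (46 hosts, 62 usable)


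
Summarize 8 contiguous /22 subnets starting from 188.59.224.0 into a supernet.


Original prefix: /22
Number of subnets: 8 = 2^3
New prefix = 22 - 3 = 19
Supernet: 188.59.224.0/19


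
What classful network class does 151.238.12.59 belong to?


First octet: 151
Binary: 10010111
10xxxxxx -> Class B (128-191)
Class B, default mask 255.255.0.0 (/16)


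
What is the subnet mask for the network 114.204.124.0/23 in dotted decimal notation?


/23 means 23 network bits, 9 host bits
Binary: 11111111111111111111111000000000
Mask: 255.255.254.0


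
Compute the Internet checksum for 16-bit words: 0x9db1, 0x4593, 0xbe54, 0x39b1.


Sum all words (with carry folding):
+ 0x9db1 = 0x9db1
+ 0x4593 = 0xe344
+ 0xbe54 = 0xa199
+ 0x39b1 = 0xdb4a
One's complement: ~0xdb4a
Checksum = 0x24b5


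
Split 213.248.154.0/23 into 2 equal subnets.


New prefix = 23 + 1 = 24
Each subnet has 256 addresses
  213.248.154.0/24
  213.248.155.0/24
Subnets: 213.248.154.0/24, 213.248.155.0/24


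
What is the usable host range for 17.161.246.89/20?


Network: 17.161.240.0
Broadcast: 17.161.255.255
First usable = network + 1
Last usable = broadcast - 1
Range: 17.161.240.1 to 17.161.255.254


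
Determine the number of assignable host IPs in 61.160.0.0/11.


Host bits = 32 - 11 = 21
Total addresses = 2^21 = 2097152
Usable = total - 2 (network and broadcast)
Usable hosts: 2097150


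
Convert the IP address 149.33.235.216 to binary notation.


149 = 10010101
33 = 00100001
235 = 11101011
216 = 11011000
Binary: 10010101.00100001.11101011.11011000


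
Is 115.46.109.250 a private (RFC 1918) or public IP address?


RFC 1918 private ranges:
  10.0.0.0/8 (10.0.0.0 - 10.255.255.255)
  172.16.0.0/12 (172.16.0.0 - 172.31.255.255)
  192.168.0.0/16 (192.168.0.0 - 192.168.255.255)
Public (not in any RFC 1918 range)


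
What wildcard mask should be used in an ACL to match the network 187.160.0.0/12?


Subnet mask: 255.240.0.0
Wildcard = 255.255.255.255 - subnet mask
255 - 255 = 0
255 - 240 = 15
255 - 0 = 255
255 - 0 = 255
Wildcard: 0.15.255.255


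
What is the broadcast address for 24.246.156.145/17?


Network: 24.246.128.0/17
Host bits = 15
Set all host bits to 1:
Broadcast: 24.246.255.255


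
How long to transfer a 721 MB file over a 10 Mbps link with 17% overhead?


Effective throughput = 10 * (1 - 17/100) = 8.3 Mbps
File size in Mb = 721 * 8 = 5768 Mb
Time = 5768 / 8.3
Time = 694.9398 seconds


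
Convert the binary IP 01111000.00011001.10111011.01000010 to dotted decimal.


01111000 = 120
00011001 = 25
10111011 = 187
01000010 = 66
IP: 120.25.187.66


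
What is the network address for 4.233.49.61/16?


IP:   00000100.11101001.00110001.00111101
Mask: 11111111.11111111.00000000.00000000
AND operation:
Net:  00000100.11101001.00000000.00000000
Network: 4.233.0.0/16


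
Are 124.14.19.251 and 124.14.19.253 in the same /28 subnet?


Mask: 255.255.255.240
124.14.19.251 AND mask = 124.14.19.240
124.14.19.253 AND mask = 124.14.19.240
Yes, same subnet (124.14.19.240)


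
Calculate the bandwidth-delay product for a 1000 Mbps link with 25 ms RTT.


BDP = bandwidth * RTT
= 1000 Mbps * 25 ms
= 1000 * 1e6 * 25 / 1000 bits
= 25000000 bits
= 3125000 bytes
= 3051.7578 KB
BDP = 25000000 bits (3125000 bytes)


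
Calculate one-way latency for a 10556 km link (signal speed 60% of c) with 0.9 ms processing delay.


Speed = 0.6 * 3e5 km/s = 180000 km/s
Propagation delay = 10556 / 180000 = 0.0586 s = 58.6444 ms
Processing delay = 0.9 ms
Total one-way latency = 59.5444 ms


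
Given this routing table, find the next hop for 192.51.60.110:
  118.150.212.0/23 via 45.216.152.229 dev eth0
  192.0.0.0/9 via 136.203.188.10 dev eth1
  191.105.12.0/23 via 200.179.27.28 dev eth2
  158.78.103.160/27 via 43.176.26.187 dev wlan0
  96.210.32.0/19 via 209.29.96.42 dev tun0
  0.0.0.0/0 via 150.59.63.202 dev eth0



Longest prefix match for 192.51.60.110:
  /23 118.150.212.0: no
  /9 192.0.0.0: MATCH
  /23 191.105.12.0: no
  /27 158.78.103.160: no
  /19 96.210.32.0: no
  /0 0.0.0.0: MATCH
Selected: next-hop 136.203.188.10 via eth1 (matched /9)


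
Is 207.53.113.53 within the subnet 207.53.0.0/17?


Subnet network: 207.53.0.0
Test IP AND mask: 207.53.0.0
Yes, 207.53.113.53 is in 207.53.0.0/17


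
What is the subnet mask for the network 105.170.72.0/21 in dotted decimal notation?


/21 means 21 network bits, 11 host bits
Binary: 11111111111111111111100000000000
Mask: 255.255.248.0


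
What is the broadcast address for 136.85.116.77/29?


Network: 136.85.116.72/29
Host bits = 3
Set all host bits to 1:
Broadcast: 136.85.116.79


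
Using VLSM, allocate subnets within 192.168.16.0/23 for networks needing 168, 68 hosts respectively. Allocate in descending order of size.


168 hosts -> /24 (254 usable): 192.168.16.0/24
68 hosts -> /25 (126 usable): 192.168.17.0/25
Allocation: 192.168.16.0/24 (168 hosts, 254 usable); 192.168.17.0/25 (68 hosts, 126 usable)


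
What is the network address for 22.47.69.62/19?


IP:   00010110.00101111.01000101.00111110
Mask: 11111111.11111111.11100000.00000000
AND operation:
Net:  00010110.00101111.01000000.00000000
Network: 22.47.64.0/19


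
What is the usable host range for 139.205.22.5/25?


Network: 139.205.22.0
Broadcast: 139.205.22.127
First usable = network + 1
Last usable = broadcast - 1
Range: 139.205.22.1 to 139.205.22.126


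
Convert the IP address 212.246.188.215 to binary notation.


212 = 11010100
246 = 11110110
188 = 10111100
215 = 11010111
Binary: 11010100.11110110.10111100.11010111


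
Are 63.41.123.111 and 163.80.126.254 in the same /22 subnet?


Mask: 255.255.252.0
63.41.123.111 AND mask = 63.41.120.0
163.80.126.254 AND mask = 163.80.124.0
No, different subnets (63.41.120.0 vs 163.80.124.0)


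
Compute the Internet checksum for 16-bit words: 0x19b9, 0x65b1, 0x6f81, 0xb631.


Sum all words (with carry folding):
+ 0x19b9 = 0x19b9
+ 0x65b1 = 0x7f6a
+ 0x6f81 = 0xeeeb
+ 0xb631 = 0xa51d
One's complement: ~0xa51d
Checksum = 0x5ae2


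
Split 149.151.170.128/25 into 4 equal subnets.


New prefix = 25 + 2 = 27
Each subnet has 32 addresses
  149.151.170.128/27
  149.151.170.160/27
  149.151.170.192/27
  149.151.170.224/27
Subnets: 149.151.170.128/27, 149.151.170.160/27, 149.151.170.192/27, 149.151.170.224/27


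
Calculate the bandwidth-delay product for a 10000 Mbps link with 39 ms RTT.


BDP = bandwidth * RTT
= 10000 Mbps * 39 ms
= 10000 * 1e6 * 39 / 1000 bits
= 390000000 bits
= 48750000 bytes
= 47607.4219 KB
BDP = 390000000 bits (48750000 bytes)


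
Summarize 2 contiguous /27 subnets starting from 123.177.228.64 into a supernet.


Original prefix: /27
Number of subnets: 2 = 2^1
New prefix = 27 - 1 = 26
Supernet: 123.177.228.64/26


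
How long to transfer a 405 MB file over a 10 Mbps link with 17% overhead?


Effective throughput = 10 * (1 - 17/100) = 8.3 Mbps
File size in Mb = 405 * 8 = 3240 Mb
Time = 3240 / 8.3
Time = 390.3614 seconds


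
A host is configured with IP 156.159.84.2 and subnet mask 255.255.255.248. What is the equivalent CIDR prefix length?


Binary: 11111111.11111111.11111111.11111000
Count leading 1s
Prefix: /29


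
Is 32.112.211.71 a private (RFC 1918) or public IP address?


RFC 1918 private ranges:
  10.0.0.0/8 (10.0.0.0 - 10.255.255.255)
  172.16.0.0/12 (172.16.0.0 - 172.31.255.255)
  192.168.0.0/16 (192.168.0.0 - 192.168.255.255)
Public (not in any RFC 1918 range)


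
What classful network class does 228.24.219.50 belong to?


First octet: 228
Binary: 11100100
1110xxxx -> Class D (224-239)
Class D (multicast), default mask N/A


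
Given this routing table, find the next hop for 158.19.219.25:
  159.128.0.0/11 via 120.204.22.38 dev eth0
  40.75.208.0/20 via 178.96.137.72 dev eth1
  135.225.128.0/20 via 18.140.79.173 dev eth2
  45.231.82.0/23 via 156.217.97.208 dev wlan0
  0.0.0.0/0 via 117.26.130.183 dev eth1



Longest prefix match for 158.19.219.25:
  /11 159.128.0.0: no
  /20 40.75.208.0: no
  /20 135.225.128.0: no
  /23 45.231.82.0: no
  /0 0.0.0.0: MATCH
Selected: next-hop 117.26.130.183 via eth1 (matched /0)


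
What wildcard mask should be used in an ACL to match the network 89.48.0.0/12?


Subnet mask: 255.240.0.0
Wildcard = 255.255.255.255 - subnet mask
255 - 255 = 0
255 - 240 = 15
255 - 0 = 255
255 - 0 = 255
Wildcard: 0.15.255.255


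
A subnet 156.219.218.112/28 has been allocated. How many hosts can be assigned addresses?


Host bits = 32 - 28 = 4
Total addresses = 2^4 = 16
Usable = total - 2 (network and broadcast)
Usable hosts: 14


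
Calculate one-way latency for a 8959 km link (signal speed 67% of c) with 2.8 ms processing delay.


Speed = 0.67 * 3e5 km/s = 201000 km/s
Propagation delay = 8959 / 201000 = 0.0446 s = 44.5721 ms
Processing delay = 2.8 ms
Total one-way latency = 47.3721 ms


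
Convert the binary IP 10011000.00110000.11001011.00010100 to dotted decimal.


10011000 = 152
00110000 = 48
11001011 = 203
00010100 = 20
IP: 152.48.203.20


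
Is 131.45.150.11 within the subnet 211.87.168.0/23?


Subnet network: 211.87.168.0
Test IP AND mask: 131.45.150.0
No, 131.45.150.11 is not in 211.87.168.0/23


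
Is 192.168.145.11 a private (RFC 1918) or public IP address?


RFC 1918 private ranges:
  10.0.0.0/8 (10.0.0.0 - 10.255.255.255)
  172.16.0.0/12 (172.16.0.0 - 172.31.255.255)
  192.168.0.0/16 (192.168.0.0 - 192.168.255.255)
Private (in 192.168.0.0/16)


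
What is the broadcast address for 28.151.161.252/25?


Network: 28.151.161.128/25
Host bits = 7
Set all host bits to 1:
Broadcast: 28.151.161.255


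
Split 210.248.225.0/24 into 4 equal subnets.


New prefix = 24 + 2 = 26
Each subnet has 64 addresses
  210.248.225.0/26
  210.248.225.64/26
  210.248.225.128/26
  210.248.225.192/26
Subnets: 210.248.225.0/26, 210.248.225.64/26, 210.248.225.128/26, 210.248.225.192/26


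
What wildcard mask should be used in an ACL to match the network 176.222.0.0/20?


Subnet mask: 255.255.240.0
Wildcard = 255.255.255.255 - subnet mask
255 - 255 = 0
255 - 255 = 0
255 - 240 = 15
255 - 0 = 255
Wildcard: 0.0.15.255


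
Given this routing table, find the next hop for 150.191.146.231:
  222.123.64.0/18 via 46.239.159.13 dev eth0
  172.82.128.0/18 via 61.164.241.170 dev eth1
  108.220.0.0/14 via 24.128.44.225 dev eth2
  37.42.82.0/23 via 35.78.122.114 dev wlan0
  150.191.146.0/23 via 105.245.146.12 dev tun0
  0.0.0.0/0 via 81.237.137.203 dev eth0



Longest prefix match for 150.191.146.231:
  /18 222.123.64.0: no
  /18 172.82.128.0: no
  /14 108.220.0.0: no
  /23 37.42.82.0: no
  /23 150.191.146.0: MATCH
  /0 0.0.0.0: MATCH
Selected: next-hop 105.245.146.12 via tun0 (matched /23)


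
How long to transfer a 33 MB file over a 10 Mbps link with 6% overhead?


Effective throughput = 10 * (1 - 6/100) = 9.4 Mbps
File size in Mb = 33 * 8 = 264 Mb
Time = 264 / 9.4
Time = 28.0851 seconds


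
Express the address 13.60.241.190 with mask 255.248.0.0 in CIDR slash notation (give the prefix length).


Binary: 11111111.11111000.00000000.00000000
Count leading 1s
Prefix: /13


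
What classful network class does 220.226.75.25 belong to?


First octet: 220
Binary: 11011100
110xxxxx -> Class C (192-223)
Class C, default mask 255.255.255.0 (/24)


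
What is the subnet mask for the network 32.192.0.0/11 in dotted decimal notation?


/11 means 11 network bits, 21 host bits
Binary: 11111111111000000000000000000000
Mask: 255.224.0.0


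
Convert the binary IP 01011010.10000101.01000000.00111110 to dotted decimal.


01011010 = 90
10000101 = 133
01000000 = 64
00111110 = 62
IP: 90.133.64.62


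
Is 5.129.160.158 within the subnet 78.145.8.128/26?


Subnet network: 78.145.8.128
Test IP AND mask: 5.129.160.128
No, 5.129.160.158 is not in 78.145.8.128/26


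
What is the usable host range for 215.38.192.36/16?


Network: 215.38.0.0
Broadcast: 215.38.255.255
First usable = network + 1
Last usable = broadcast - 1
Range: 215.38.0.1 to 215.38.255.254


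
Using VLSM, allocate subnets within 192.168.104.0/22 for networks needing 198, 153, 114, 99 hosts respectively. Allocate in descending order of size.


198 hosts -> /24 (254 usable): 192.168.104.0/24
153 hosts -> /24 (254 usable): 192.168.105.0/24
114 hosts -> /25 (126 usable): 192.168.106.0/25
99 hosts -> /25 (126 usable): 192.168.106.128/25
Allocation: 192.168.104.0/24 (198 hosts, 254 usable); 192.168.105.0/24 (153 hosts, 254 usable); 192.168.106.0/25 (114 hosts, 126 usable); 192.168.106.128/25 (99 hosts, 126 usable)


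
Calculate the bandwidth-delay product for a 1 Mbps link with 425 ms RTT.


BDP = bandwidth * RTT
= 1 Mbps * 425 ms
= 1 * 1e6 * 425 / 1000 bits
= 425000 bits
= 53125 bytes
= 51.8799 KB
BDP = 425000 bits (53125 bytes)


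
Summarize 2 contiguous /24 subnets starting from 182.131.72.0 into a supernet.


Original prefix: /24
Number of subnets: 2 = 2^1
New prefix = 24 - 1 = 23
Supernet: 182.131.72.0/23


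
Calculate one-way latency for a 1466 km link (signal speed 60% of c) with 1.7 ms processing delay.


Speed = 0.6 * 3e5 km/s = 180000 km/s
Propagation delay = 1466 / 180000 = 0.0081 s = 8.1444 ms
Processing delay = 1.7 ms
Total one-way latency = 9.8444 ms


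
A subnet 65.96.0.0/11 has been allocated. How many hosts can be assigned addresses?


Host bits = 32 - 11 = 21
Total addresses = 2^21 = 2097152
Usable = total - 2 (network and broadcast)
Usable hosts: 2097150


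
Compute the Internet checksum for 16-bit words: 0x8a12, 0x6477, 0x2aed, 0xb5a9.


Sum all words (with carry folding):
+ 0x8a12 = 0x8a12
+ 0x6477 = 0xee89
+ 0x2aed = 0x1977
+ 0xb5a9 = 0xcf20
One's complement: ~0xcf20
Checksum = 0x30df


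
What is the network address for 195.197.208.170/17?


IP:   11000011.11000101.11010000.10101010
Mask: 11111111.11111111.10000000.00000000
AND operation:
Net:  11000011.11000101.10000000.00000000
Network: 195.197.128.0/17


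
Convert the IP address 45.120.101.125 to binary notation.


45 = 00101101
120 = 01111000
101 = 01100101
125 = 01111101
Binary: 00101101.01111000.01100101.01111101


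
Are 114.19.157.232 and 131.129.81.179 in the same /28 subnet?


Mask: 255.255.255.240
114.19.157.232 AND mask = 114.19.157.224
131.129.81.179 AND mask = 131.129.81.176
No, different subnets (114.19.157.224 vs 131.129.81.176)


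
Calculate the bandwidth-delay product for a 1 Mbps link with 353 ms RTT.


BDP = bandwidth * RTT
= 1 Mbps * 353 ms
= 1 * 1e6 * 353 / 1000 bits
= 353000 bits
= 44125 bytes
= 43.0908 KB
BDP = 353000 bits (44125 bytes)


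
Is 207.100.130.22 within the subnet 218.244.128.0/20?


Subnet network: 218.244.128.0
Test IP AND mask: 207.100.128.0
No, 207.100.130.22 is not in 218.244.128.0/20


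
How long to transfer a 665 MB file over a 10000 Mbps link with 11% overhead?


Effective throughput = 10000 * (1 - 11/100) = 8900 Mbps
File size in Mb = 665 * 8 = 5320 Mb
Time = 5320 / 8900
Time = 0.5978 seconds


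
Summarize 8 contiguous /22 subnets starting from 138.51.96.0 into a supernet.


Original prefix: /22
Number of subnets: 8 = 2^3
New prefix = 22 - 3 = 19
Supernet: 138.51.96.0/19


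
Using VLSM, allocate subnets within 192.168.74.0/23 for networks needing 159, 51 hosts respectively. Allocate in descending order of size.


159 hosts -> /24 (254 usable): 192.168.74.0/24
51 hosts -> /26 (62 usable): 192.168.75.0/26
Allocation: 192.168.74.0/24 (159 hosts, 254 usable); 192.168.75.0/26 (51 hosts, 62 usable)


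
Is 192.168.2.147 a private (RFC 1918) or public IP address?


RFC 1918 private ranges:
  10.0.0.0/8 (10.0.0.0 - 10.255.255.255)
  172.16.0.0/12 (172.16.0.0 - 172.31.255.255)
  192.168.0.0/16 (192.168.0.0 - 192.168.255.255)
Private (in 192.168.0.0/16)
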